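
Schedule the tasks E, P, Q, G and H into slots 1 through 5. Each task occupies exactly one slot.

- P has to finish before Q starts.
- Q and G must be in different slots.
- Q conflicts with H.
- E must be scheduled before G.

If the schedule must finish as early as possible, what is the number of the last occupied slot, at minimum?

slot 3

The precedence chain requires at least 2 distinct slots.
Could 2 slots be enough, i.e. nothing placed later than 2? No: G must come after E (at 1 or later) → {2}; Q must come after P (at 1 or later) → {2}; G can't share with Q (2) → nothing is left.
So 2 slots is not enough.
3 works (last occupied slot: 3): for example E=1, Q=2, P=1, G=3, H=1.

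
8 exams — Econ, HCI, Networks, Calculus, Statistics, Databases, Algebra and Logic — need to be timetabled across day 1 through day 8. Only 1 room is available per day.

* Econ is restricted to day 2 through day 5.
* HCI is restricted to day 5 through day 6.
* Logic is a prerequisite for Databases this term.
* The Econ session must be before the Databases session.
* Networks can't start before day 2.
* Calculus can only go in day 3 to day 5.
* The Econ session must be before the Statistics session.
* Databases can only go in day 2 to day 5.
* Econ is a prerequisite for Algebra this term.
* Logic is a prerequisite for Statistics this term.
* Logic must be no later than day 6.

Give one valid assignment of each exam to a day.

HCI -> day 5, Calculus -> day 3, Logic -> day 1, Statistics -> day 7, Algebra -> day 8, Econ -> day 2, Databases -> day 4, Networks -> day 6

Checking: Econ(day 2) before Statistics(day 7); Logic(day 1) before Databases(day 4); Econ(day 2) before Algebra(day 8); Econ(day 2) before Databases(day 4); Logic(day 1) before Statistics(day 7); Calculus=day 3 in [day 3,day 5]; Databases=day 4 in [day 2,day 5]; Econ=day 2 in [day 2,day 5]; HCI=day 5 in [day 5,day 6]; Networks=day 6 in [day 2,day 8]; Logic=day 1 in [day 1,day 6]; max 1 per day (cap 1).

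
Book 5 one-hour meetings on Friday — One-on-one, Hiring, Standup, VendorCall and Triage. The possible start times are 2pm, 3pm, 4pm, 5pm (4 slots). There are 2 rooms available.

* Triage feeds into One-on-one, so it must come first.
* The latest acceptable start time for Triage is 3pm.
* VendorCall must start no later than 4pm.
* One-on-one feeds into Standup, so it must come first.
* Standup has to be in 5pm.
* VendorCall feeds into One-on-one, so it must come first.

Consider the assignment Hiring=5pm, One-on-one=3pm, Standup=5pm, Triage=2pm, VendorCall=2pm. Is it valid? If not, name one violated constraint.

One-on-one feeds into Standup, so it must come first — holds.
Triage feeds into One-on-one, so it must come first — holds.
Standup has to be in 5pm — holds.
VendorCall must start no later than 4pm — holds.
The latest acceptable start time for Triage is 3pm — holds.
VendorCall feeds into One-on-one, so it must come first — holds.
There are 2 rooms available — holds.

Valid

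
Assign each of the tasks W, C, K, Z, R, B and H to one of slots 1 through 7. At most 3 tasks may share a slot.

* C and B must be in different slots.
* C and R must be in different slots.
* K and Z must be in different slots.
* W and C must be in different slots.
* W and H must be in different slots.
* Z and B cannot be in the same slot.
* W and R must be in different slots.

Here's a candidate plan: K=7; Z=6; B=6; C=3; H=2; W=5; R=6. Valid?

No — it violates: Z and B cannot be in the same slot

At most 3 tasks may share a slot — holds.
K and Z must be in different slots — holds.
Z and B cannot be in the same slot — violated.
C and B must be in different slots — holds.
W and C must be in different slots — holds.
C and R must be in different slots — holds.
W and R must be in different slots — holds.
W and H must be in different slots — holds.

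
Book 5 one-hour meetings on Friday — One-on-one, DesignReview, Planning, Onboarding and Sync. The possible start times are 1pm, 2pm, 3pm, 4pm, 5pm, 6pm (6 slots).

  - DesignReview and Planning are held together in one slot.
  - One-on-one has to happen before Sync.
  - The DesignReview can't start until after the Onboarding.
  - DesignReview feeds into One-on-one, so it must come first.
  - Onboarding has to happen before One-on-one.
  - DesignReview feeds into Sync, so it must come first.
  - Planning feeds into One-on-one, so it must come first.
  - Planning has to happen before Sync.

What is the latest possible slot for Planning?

Planning must be in the same slot as DesignReview, which can't be before 2pm, so Planning is at least 2pm; downstream work caps Planning at 4pm.
Planning at 4pm is achievable: DesignReview -> 4pm; One-on-one -> 5pm; Onboarding -> 1pm; Planning -> 4pm; Sync -> 6pm.

4pm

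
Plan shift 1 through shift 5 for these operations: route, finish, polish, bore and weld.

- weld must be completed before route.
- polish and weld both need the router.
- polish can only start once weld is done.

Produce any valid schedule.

bore -> shift 1, polish -> shift 2, finish -> shift 1, weld -> shift 1, route -> shift 2

Checking: weld(shift 1) before polish(shift 2); weld(shift 1) before route(shift 2); polish(shift 2) != weld(shift 1).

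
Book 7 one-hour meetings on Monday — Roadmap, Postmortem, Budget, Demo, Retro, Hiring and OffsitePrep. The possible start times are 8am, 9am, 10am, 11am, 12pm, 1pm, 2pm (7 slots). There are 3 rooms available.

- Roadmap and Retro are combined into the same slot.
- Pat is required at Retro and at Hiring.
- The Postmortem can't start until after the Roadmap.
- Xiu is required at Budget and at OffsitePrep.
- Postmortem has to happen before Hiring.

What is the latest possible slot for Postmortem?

Precedence pushes Postmortem to at least 9am; downstream work caps Postmortem at 1pm.
Postmortem at 1pm is achievable: Retro -> 8am, Demo -> 9am, Roadmap -> 8am, Postmortem -> 1pm, Budget -> 8am, OffsitePrep -> 9am, Hiring -> 2pm.

1pm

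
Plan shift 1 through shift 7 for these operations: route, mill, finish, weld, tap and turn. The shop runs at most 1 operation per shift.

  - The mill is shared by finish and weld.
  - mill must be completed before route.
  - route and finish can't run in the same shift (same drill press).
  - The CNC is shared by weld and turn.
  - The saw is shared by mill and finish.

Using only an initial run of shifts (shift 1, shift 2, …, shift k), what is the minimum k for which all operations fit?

6 shifts

The precedence chain requires at least 2 distinct shifts.
With at most 1 per shift and 6 operations, at least 6 shifts are needed.
6 works (last occupied shift: shift 6): for example turn=shift 6; weld=shift 4; mill=shift 1; finish=shift 3; route=shift 2; tap=shift 5.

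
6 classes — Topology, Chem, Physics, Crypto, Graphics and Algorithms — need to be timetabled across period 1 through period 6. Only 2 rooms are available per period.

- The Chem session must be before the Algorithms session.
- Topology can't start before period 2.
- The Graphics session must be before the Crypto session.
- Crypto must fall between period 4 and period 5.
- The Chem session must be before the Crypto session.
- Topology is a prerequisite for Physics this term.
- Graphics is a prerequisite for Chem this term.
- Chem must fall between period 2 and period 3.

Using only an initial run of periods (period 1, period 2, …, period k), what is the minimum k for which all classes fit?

4 periods

The precedence chain requires at least 3 distinct periods.
With at most 2 per period and 6 classes, at least 3 periods are needed.
Crypto can't be placed before period 4, so the schedule must run through at least period 4.
4 works (last occupied period: period 4): for example Topology=period 2, Crypto=period 4, Chem=period 2, Graphics=period 1, Physics=period 3, Algorithms=period 3.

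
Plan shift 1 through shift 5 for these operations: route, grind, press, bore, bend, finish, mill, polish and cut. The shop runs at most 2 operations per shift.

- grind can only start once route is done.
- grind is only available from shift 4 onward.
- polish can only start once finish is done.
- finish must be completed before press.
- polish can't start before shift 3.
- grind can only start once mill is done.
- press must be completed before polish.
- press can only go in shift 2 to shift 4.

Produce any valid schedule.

grind in shift 4; finish in shift 1; polish in shift 3; mill in shift 2; cut in shift 5; route in shift 1; bend in shift 4; press in shift 2; bore in shift 3

Checking: route(shift 1) before grind(shift 4); finish(shift 1) before polish(shift 3); press(shift 2) before polish(shift 3); finish(shift 1) before press(shift 2); mill(shift 2) before grind(shift 4); press=shift 2 in [shift 2,shift 4]; grind=shift 4 in [shift 4,shift 5]; polish=shift 3 in [shift 3,shift 5]; max 2 per shift (cap 2).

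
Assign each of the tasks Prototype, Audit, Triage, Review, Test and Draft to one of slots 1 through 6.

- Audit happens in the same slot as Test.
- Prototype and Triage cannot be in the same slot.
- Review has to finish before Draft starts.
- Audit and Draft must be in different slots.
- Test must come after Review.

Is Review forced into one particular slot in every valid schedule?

No

Review can be 1 (e.g. Triage in 2; Audit in 2; Prototype in 1; Draft in 3; Test in 2; Review in 1) or 2 (e.g. Triage in 2; Test in 3; Audit in 3; Review in 2; Draft in 4; Prototype in 1).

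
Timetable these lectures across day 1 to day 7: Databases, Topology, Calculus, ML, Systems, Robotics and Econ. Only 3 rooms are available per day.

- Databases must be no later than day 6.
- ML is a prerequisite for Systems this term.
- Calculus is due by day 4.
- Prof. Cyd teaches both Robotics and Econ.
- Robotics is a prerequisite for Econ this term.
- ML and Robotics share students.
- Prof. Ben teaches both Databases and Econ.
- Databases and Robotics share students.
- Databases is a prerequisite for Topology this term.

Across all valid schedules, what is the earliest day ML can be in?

Downstream work caps ML at day 6.
ML at day 1 is achievable: Calculus -> day 1, Topology -> day 2, Robotics -> day 2, Systems -> day 2, Databases -> day 1, Econ -> day 3, ML -> day 1.

day 1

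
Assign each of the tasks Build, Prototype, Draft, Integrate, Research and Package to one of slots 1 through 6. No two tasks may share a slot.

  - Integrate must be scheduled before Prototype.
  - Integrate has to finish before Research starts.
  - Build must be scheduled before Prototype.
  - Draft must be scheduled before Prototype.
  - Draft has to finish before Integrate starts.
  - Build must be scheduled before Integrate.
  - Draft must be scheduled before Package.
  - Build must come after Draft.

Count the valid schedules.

10

Splitting on Build: it can be 2 (8), 3 (2). Listing each branch's schedules as (Prototype, Draft, Integrate, Research, Package):
Build=2: (4,1,3,5,6) (4,1,3,6,5) (5,1,3,4,6) (5,1,3,6,4) (5,1,4,6,3) (6,1,3,4,5) (6,1,3,5,4) (6,1,4,5,3) — 8.
Build=3: (5,1,4,6,2) (6,1,4,5,2) — 2.
Summing: 8 + 2 = 10.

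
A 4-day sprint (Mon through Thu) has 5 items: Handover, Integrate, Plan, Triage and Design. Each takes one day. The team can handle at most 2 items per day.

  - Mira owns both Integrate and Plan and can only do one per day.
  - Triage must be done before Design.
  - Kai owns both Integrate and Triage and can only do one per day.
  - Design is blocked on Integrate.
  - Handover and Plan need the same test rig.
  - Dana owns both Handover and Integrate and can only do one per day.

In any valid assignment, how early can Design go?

Precedence pushes Design to at least Tue.
Design at Wed is achievable: Integrate=Mon; Plan=Wed; Design=Wed; Handover=Tue; Triage=Tue.
Nothing earlier works — the conflict and capacity constraints rule out every day before Wed.

Wed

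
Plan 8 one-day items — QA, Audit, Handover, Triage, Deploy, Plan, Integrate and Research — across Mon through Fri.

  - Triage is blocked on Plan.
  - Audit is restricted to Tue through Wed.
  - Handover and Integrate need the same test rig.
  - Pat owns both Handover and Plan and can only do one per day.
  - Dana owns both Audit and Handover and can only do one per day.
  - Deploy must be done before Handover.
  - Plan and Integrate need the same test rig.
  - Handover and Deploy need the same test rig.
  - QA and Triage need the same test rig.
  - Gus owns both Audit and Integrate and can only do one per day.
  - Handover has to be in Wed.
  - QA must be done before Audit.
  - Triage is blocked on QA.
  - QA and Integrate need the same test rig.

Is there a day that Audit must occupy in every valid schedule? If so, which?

Audit's window is Tue–Wed.
Handover is fixed at Wed, and Audit can't share a day with Handover.
So Audit must be Tue.

Tue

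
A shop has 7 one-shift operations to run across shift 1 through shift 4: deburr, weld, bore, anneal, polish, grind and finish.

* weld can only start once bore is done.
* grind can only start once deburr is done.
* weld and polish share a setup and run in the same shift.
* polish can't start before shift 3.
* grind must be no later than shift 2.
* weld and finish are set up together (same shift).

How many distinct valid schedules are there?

20

Splitting on weld: it can be shift 3 (8), shift 4 (12). Listing each branch's schedules as (deburr, bore, anneal, polish, grind, finish) by shift number:
weld=shift 3: (1,1,1,3,2,3) (1,1,2,3,2,3) (1,1,3,3,2,3) (1,1,4,3,2,3) (1,2,1,3,2,3) (1,2,2,3,2,3) (1,2,3,3,2,3) (1,2,4,3,2,3) — 8.
weld=shift 4: (1,1,1,4,2,4) (1,1,2,4,2,4) (1,1,3,4,2,4) (1,1,4,4,2,4) (1,2,1,4,2,4) (1,2,2,4,2,4) (1,2,3,4,2,4) (1,2,4,4,2,4) (1,3,1,4,2,4) (1,3,2,4,2,4) (1,3,3,4,2,4) (1,3,4,4,2,4) — 12.
Summing: 8 + 12 = 20.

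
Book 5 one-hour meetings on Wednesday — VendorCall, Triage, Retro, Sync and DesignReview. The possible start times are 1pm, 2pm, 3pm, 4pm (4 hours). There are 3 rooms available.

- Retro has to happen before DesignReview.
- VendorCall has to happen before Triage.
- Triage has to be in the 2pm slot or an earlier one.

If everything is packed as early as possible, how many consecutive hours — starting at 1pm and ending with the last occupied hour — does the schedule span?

The precedence chain requires at least 2 distinct hours.
With at most 3 per hour and 5 meetings, at least 2 hours are needed.
2 works (last occupied hour: 2pm): for example Retro -> 1pm, Triage -> 2pm, DesignReview -> 2pm, Sync -> 1pm, VendorCall -> 1pm.

2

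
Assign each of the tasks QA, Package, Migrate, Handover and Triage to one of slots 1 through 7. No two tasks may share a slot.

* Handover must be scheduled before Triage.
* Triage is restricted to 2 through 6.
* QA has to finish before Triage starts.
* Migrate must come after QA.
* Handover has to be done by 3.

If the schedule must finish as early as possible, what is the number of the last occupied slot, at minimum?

slot 5

The precedence chain requires at least 2 distinct slots.
With at most 1 per slot and 5 tasks, at least 5 slots are needed.
5 works (last occupied slot: 5): for example Handover in 1; Triage in 3; Migrate in 4; QA in 2; Package in 5.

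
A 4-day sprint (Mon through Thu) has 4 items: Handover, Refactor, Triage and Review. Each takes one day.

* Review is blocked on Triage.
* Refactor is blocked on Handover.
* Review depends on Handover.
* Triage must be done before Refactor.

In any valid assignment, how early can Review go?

Tue

Precedence pushes Review to at least Tue.
Review at Tue is achievable: Triage in Mon; Refactor in Tue; Review in Tue; Handover in Mon.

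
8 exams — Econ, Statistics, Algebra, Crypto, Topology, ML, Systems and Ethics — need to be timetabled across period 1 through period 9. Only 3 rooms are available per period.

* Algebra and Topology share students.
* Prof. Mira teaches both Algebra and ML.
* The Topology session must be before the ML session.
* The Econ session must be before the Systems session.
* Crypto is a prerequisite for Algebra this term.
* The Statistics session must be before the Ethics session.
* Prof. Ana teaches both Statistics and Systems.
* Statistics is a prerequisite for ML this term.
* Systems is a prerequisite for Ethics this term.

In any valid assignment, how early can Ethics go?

Precedence pushes Ethics to at least period 3.
Ethics at period 3 is achievable: Topology in period 1, Ethics in period 3, Algebra in period 3, Statistics in period 1, ML in period 2, Crypto in period 2, Systems in period 2, Econ in period 1.

period 3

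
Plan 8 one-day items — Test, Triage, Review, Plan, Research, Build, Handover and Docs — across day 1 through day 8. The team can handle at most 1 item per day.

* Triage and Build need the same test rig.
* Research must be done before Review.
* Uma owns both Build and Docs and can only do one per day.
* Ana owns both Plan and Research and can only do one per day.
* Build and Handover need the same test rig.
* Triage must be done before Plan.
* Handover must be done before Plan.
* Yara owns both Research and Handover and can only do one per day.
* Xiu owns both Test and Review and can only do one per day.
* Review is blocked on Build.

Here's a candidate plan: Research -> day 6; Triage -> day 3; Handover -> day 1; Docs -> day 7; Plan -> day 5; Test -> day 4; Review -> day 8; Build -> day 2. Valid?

Yara owns both Research and Handover and can only do one per day — holds.
Research must be done before Review — holds.
Xiu owns both Test and Review and can only do one per day — holds.
Review is blocked on Build — holds.
Handover must be done before Plan — holds.
The team can handle at most 1 item per day — holds.
Build and Handover need the same test rig — holds.
Triage must be done before Plan — holds.
Triage and Build need the same test rig — holds.
Ana owns both Plan and Research and can only do one per day — holds.
Uma owns both Build and Docs and can only do one per day — holds.

Yes, all constraints hold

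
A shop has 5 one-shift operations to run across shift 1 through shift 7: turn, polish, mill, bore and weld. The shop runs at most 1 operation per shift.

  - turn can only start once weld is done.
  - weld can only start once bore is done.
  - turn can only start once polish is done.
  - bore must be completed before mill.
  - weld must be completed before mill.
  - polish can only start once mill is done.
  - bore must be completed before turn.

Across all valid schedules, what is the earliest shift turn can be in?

shift 5

Precedence pushes turn to at least shift 5.
turn at shift 5 is achievable: mill=shift 3; bore=shift 1; polish=shift 4; turn=shift 5; weld=shift 2.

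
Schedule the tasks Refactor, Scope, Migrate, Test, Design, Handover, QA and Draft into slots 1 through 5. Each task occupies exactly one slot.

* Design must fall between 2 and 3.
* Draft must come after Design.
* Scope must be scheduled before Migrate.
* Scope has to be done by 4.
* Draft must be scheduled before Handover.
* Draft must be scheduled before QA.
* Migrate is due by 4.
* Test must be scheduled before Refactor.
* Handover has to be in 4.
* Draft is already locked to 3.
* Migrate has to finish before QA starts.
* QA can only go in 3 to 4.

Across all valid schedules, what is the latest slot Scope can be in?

2

Scope's own window allows nothing later than 4; downstream work caps Scope at 2.
Scope at 2 is achievable: Test=1, Scope=2, Draft=3, Design=2, Handover=4, QA=4, Refactor=2, Migrate=3.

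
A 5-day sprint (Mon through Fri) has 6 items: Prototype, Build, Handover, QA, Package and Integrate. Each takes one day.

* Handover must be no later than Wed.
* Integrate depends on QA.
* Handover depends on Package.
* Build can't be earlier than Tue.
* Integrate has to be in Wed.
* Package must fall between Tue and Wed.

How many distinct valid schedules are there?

Splitting on Prototype: it can be Mon (8), Tue (8), Wed (8), Thu (8), Fri (8). Listing each branch's schedules as (Build, Handover, QA, Package, Integrate):
Prototype=Mon: (Tue,Wed,Mon,Tue,Wed) (Tue,Wed,Tue,Tue,Wed) (Wed,Wed,Mon,Tue,Wed) (Wed,Wed,Tue,Tue,Wed) (Thu,Wed,Mon,Tue,Wed) (Thu,Wed,Tue,Tue,Wed) (Fri,Wed,Mon,Tue,Wed) (Fri,Wed,Tue,Tue,Wed) — 8.
Prototype=Tue: (Tue,Wed,Mon,Tue,Wed) (Tue,Wed,Tue,Tue,Wed) (Wed,Wed,Mon,Tue,Wed) (Wed,Wed,Tue,Tue,Wed) (Thu,Wed,Mon,Tue,Wed) (Thu,Wed,Tue,Tue,Wed) (Fri,Wed,Mon,Tue,Wed) (Fri,Wed,Tue,Tue,Wed) — 8.
Prototype=Wed: (Tue,Wed,Mon,Tue,Wed) (Tue,Wed,Tue,Tue,Wed) (Wed,Wed,Mon,Tue,Wed) (Wed,Wed,Tue,Tue,Wed) (Thu,Wed,Mon,Tue,Wed) (Thu,Wed,Tue,Tue,Wed) (Fri,Wed,Mon,Tue,Wed) (Fri,Wed,Tue,Tue,Wed) — 8.
Prototype=Thu: (Tue,Wed,Mon,Tue,Wed) (Tue,Wed,Tue,Tue,Wed) (Wed,Wed,Mon,Tue,Wed) (Wed,Wed,Tue,Tue,Wed) (Thu,Wed,Mon,Tue,Wed) (Thu,Wed,Tue,Tue,Wed) (Fri,Wed,Mon,Tue,Wed) (Fri,Wed,Tue,Tue,Wed) — 8.
Prototype=Fri: (Tue,Wed,Mon,Tue,Wed) (Tue,Wed,Tue,Tue,Wed) (Wed,Wed,Mon,Tue,Wed) (Wed,Wed,Tue,Tue,Wed) (Thu,Wed,Mon,Tue,Wed) (Thu,Wed,Tue,Tue,Wed) (Fri,Wed,Mon,Tue,Wed) (Fri,Wed,Tue,Tue,Wed) — 8.
Summing: 8 + 8 + 8 + 8 + 8 = 40.

40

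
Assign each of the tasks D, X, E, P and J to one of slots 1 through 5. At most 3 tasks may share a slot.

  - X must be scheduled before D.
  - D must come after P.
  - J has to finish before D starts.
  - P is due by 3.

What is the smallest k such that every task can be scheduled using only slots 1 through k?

The precedence chain requires at least 2 distinct slots.
With at most 3 per slot and 5 tasks, at least 2 slots are needed.
2 works (last occupied slot: 2): for example E -> 2, P -> 1, X -> 1, J -> 1, D -> 2.

2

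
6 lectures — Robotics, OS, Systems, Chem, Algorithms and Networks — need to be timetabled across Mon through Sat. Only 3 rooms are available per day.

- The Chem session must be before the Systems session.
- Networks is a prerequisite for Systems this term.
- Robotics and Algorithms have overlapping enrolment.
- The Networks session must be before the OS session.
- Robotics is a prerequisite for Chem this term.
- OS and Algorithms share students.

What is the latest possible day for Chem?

Fri

Precedence pushes Chem to at least Tue; downstream work caps Chem at Fri.
Chem at Fri is achievable: Algorithms=Wed, Networks=Mon, Robotics=Mon, OS=Tue, Chem=Fri, Systems=Sat.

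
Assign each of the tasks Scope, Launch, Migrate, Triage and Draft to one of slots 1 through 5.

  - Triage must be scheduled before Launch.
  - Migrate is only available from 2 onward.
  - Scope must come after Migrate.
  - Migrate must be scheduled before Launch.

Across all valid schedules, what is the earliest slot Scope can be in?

3

Precedence pushes Scope to at least 3.
Scope at 3 is achievable: Scope -> 3; Launch -> 3; Migrate -> 2; Draft -> 1; Triage -> 1.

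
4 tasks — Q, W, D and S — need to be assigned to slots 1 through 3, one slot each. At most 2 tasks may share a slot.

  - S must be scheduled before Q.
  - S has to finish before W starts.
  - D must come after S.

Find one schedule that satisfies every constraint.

D -> 3, W -> 2, S -> 1, Q -> 2

Checking: S(1) before W(2); S(1) before D(3); S(1) before Q(2); max 2 per slot (cap 2).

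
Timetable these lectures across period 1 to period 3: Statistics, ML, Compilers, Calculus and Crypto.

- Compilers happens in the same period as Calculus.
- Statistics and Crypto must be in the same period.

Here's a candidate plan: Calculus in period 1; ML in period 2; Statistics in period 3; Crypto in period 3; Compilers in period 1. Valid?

Compilers happens in the same period as Calculus — holds.
Statistics and Crypto must be in the same period — holds.

Yes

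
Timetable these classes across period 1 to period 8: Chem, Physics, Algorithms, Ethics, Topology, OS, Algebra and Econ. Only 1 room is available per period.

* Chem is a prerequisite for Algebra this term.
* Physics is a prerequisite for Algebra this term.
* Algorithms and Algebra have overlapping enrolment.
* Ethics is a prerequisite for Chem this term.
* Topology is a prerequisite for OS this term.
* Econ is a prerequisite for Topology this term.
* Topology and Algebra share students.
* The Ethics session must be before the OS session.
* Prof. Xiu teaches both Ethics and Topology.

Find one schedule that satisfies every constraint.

Topology -> period 4; Algorithms -> period 8; Physics -> period 6; Econ -> period 3; OS -> period 5; Ethics -> period 1; Chem -> period 2; Algebra -> period 7

Checking: Chem(period 2) before Algebra(period 7); Ethics(period 1) before Chem(period 2); Econ(period 3) before Topology(period 4); Ethics(period 1) before OS(period 5); Physics(period 6) before Algebra(period 7); Topology(period 4) before OS(period 5); Topology(period 4) != Algebra(period 7); Algorithms(period 8) != Algebra(period 7); Ethics(period 1) != Topology(period 4); max 1 per period (cap 1).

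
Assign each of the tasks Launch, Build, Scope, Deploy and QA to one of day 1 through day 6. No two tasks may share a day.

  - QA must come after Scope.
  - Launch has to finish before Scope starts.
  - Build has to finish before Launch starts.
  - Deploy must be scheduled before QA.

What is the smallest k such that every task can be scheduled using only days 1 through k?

The precedence chain requires at least 4 distinct days.
With at most 1 per day and 5 tasks, at least 5 days are needed.
5 works (last occupied day: day 5): for example Build=day 1; Deploy=day 4; Launch=day 2; QA=day 5; Scope=day 3.

5 days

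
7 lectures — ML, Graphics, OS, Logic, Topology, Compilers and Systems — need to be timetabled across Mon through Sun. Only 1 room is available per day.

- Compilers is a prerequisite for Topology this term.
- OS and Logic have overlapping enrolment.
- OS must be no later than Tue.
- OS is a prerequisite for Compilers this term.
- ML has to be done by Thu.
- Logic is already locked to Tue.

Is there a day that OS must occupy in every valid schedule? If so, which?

Mon

OS's window is Mon–Tue.
Logic is fixed at Tue, and OS can't share a day with Logic.
So OS must be Mon.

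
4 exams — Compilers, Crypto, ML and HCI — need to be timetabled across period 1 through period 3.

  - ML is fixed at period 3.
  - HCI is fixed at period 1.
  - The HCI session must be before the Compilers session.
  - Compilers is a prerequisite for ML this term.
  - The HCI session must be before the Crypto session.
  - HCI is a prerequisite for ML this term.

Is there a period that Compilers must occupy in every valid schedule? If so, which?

HCI is fixed at period 1 and must come before Compilers, so Compilers is at least period 2.
ML is fixed at period 3 and must come after Compilers, so Compilers is at most period 2.
So Compilers must be period 2.

period 2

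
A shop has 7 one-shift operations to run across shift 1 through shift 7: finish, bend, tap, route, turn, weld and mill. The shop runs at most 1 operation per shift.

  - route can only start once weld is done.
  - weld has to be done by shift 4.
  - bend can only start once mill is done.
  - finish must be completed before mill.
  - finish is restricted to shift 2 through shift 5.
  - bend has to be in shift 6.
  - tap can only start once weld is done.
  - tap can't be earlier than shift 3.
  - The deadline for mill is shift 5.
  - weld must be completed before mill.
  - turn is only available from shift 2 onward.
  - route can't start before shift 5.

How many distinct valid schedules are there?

Splitting on finish: it can be shift 2 (10), shift 3 (3), shift 4 (1). Listing each branch's schedules as (bend, tap, route, turn, weld, mill) by shift number:
finish=shift 2: (6,3,5,7,1,4) (6,3,7,4,1,5) (6,3,7,5,1,4) (6,4,5,7,1,3) (6,4,7,3,1,5) (6,4,7,5,1,3) (6,5,7,3,1,4) (6,5,7,4,1,3) (6,7,5,3,1,4) (6,7,5,4,1,3) — 10.
finish=shift 3: (6,4,7,2,1,5) (6,5,7,2,1,4) (6,7,5,2,1,4) — 3.
finish=shift 4: (6,3,7,2,1,5) — 1.
Summing: 10 + 3 + 1 = 14.

14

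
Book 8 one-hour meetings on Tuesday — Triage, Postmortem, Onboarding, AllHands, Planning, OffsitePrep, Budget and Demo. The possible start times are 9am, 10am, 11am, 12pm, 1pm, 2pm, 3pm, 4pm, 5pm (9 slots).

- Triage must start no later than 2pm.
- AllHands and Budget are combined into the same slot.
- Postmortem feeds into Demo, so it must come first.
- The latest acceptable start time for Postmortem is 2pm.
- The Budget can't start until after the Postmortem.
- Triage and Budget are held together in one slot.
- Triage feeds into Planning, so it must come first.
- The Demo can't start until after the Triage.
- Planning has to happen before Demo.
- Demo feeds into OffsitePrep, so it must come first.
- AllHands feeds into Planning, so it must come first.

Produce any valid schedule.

Budget in 10am, AllHands in 10am, Planning in 11am, Onboarding in 9am, OffsitePrep in 1pm, Postmortem in 9am, Demo in 12pm, Triage in 10am

Checking: Triage(10am) before Planning(11am); Triage(10am) before Demo(12pm); Demo(12pm) before OffsitePrep(1pm); AllHands(10am) before Planning(11am); Planning(11am) before Demo(12pm); Postmortem(9am) before Budget(10am); Postmortem(9am) before Demo(12pm); Triage = Budget = 10am; AllHands = Budget = 10am; Triage=10am in [9am,2pm]; Postmortem=9am in [9am,2pm].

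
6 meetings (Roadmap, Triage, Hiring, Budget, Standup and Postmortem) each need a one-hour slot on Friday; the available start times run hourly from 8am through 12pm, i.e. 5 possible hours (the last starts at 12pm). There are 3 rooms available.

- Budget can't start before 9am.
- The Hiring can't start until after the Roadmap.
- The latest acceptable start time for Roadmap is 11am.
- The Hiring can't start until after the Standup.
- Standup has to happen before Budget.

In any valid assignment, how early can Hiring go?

Precedence pushes Hiring to at least 9am.
Hiring at 9am is achievable: Budget=9am; Hiring=9am; Roadmap=8am; Standup=8am; Postmortem=9am; Triage=8am.

9am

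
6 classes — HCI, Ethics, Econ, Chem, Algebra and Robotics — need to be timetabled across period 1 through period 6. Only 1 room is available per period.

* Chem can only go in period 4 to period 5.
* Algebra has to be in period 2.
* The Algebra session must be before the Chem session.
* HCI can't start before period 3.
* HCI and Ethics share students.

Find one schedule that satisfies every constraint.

Econ -> period 5, Chem -> period 4, Robotics -> period 6, Algebra -> period 2, HCI -> period 3, Ethics -> period 1

Checking: Algebra(period 2) before Chem(period 4); HCI(period 3) != Ethics(period 1); Chem=period 4 in [period 4,period 5]; HCI=period 3 in [period 3,period 6]; Algebra=period 2 in [period 2,period 2]; max 1 per period (cap 1).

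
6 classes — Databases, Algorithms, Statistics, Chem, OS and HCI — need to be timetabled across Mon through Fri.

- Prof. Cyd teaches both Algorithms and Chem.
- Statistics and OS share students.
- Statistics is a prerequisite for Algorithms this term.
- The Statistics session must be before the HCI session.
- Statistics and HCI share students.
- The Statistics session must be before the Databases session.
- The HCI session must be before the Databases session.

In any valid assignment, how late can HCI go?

Precedence pushes HCI to at least Tue; downstream work caps HCI at Thu.
HCI at Thu is achievable: HCI=Thu; Chem=Mon; Statistics=Mon; Algorithms=Tue; Databases=Fri; OS=Tue.

Thu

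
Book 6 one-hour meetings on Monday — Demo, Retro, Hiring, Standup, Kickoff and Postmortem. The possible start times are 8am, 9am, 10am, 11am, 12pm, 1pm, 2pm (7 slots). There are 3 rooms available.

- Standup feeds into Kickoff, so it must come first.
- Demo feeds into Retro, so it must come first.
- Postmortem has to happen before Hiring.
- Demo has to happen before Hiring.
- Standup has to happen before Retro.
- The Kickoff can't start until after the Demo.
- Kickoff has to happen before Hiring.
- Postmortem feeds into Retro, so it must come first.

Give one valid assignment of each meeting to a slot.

Postmortem -> 8am; Demo -> 8am; Hiring -> 10am; Kickoff -> 9am; Standup -> 8am; Retro -> 9am

Checking: Standup(8am) before Retro(9am); Demo(8am) before Hiring(10am); Demo(8am) before Retro(9am); Demo(8am) before Kickoff(9am); Postmortem(8am) before Hiring(10am); Kickoff(9am) before Hiring(10am); Postmortem(8am) before Retro(9am); Standup(8am) before Kickoff(9am); max 3 per slot (cap 3).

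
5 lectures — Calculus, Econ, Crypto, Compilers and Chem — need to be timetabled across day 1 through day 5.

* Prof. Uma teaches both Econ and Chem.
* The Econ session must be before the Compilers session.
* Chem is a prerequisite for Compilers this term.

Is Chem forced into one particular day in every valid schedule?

Chem can be day 1 (e.g. Crypto in day 1, Compilers in day 3, Chem in day 1, Econ in day 2, Calculus in day 1) or day 2 (e.g. Crypto -> day 1; Compilers -> day 3; Chem -> day 2; Econ -> day 1; Calculus -> day 1).

No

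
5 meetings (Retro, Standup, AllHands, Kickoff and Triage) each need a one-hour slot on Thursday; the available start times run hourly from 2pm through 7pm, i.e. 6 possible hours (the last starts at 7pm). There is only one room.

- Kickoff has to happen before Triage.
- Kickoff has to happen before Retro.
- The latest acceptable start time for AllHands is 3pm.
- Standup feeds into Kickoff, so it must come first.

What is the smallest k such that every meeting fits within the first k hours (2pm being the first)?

The precedence chain requires at least 3 distinct hours.
With at most 1 per hour and 5 meetings, at least 5 hours are needed.
5 works (last occupied hour: 6pm): for example Kickoff -> 4pm; Standup -> 3pm; AllHands -> 2pm; Triage -> 6pm; Retro -> 5pm.

5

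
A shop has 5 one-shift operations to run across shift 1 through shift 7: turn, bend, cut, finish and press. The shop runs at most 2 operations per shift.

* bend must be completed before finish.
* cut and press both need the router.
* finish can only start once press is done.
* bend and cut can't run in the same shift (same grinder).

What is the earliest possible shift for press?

shift 1

Downstream work caps press at shift 6.
press at shift 1 is achievable: finish in shift 2, cut in shift 3, turn in shift 2, press in shift 1, bend in shift 1.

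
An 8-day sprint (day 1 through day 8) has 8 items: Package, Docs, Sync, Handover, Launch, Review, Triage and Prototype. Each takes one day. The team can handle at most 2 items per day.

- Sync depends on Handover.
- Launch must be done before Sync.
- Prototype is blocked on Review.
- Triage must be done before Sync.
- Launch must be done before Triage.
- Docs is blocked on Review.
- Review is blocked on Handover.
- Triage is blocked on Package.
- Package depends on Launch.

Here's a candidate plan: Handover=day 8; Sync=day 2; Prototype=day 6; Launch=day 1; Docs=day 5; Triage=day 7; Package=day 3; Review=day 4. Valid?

Launch must be done before Triage — holds.
The team can handle at most 2 items per day — holds.
Triage is blocked on Package — holds.
Sync depends on Handover — violated.
Package depends on Launch — holds.
Triage must be done before Sync — violated.
Docs is blocked on Review — holds.
Review is blocked on Handover — violated.
Prototype is blocked on Review — holds.
Launch must be done before Sync — holds.

Invalid. Sync depends on Handover.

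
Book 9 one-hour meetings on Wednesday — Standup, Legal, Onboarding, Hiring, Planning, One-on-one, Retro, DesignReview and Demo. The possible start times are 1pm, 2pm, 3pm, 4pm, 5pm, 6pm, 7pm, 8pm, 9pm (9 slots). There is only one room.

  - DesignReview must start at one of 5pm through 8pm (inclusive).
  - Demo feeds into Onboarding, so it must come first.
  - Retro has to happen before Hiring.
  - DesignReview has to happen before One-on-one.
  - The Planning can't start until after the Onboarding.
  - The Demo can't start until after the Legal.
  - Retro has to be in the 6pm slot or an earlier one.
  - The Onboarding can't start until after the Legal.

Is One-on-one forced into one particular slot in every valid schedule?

One-on-one can be 6pm (e.g. Onboarding in 4pm, Hiring in 7pm, One-on-one in 6pm, Standup in 9pm, DesignReview in 5pm, Planning in 8pm, Retro in 1pm, Legal in 2pm, Demo in 3pm) or 7pm (e.g. Onboarding -> 4pm, Standup -> 9pm, Hiring -> 6pm, Planning -> 8pm, Demo -> 3pm, DesignReview -> 5pm, Legal -> 2pm, Retro -> 1pm, One-on-one -> 7pm).

No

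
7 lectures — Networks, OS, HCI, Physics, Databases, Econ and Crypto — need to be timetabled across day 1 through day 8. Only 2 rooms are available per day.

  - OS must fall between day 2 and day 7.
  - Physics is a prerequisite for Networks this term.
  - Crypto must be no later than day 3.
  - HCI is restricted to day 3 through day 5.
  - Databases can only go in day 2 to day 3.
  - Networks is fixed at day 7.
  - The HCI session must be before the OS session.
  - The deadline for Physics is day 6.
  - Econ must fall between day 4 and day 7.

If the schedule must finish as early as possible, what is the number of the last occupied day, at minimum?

The precedence chain requires at least 2 distinct days.
With at most 2 per day and 7 lectures, at least 4 days are needed.
Networks can't be placed before day 7, so the schedule must run through at least day 7.
7 works (last occupied day: day 7): for example Networks in day 7; Physics in day 1; Databases in day 2; Econ in day 4; HCI in day 3; Crypto in day 1; OS in day 4.

7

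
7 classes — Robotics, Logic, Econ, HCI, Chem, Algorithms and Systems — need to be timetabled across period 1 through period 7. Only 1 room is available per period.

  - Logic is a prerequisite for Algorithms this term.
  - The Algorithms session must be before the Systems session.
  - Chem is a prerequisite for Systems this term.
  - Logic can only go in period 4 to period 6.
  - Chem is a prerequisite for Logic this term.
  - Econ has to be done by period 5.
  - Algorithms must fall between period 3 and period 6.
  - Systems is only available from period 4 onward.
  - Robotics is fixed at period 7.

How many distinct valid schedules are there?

Splitting on Econ: it can be period 1 (2), period 2 (2), period 3 (2). Listing each branch's schedules as (Robotics, Logic, HCI, Chem, Algorithms, Systems) by period number:
Econ=period 1: (7,4,2,3,5,6) (7,4,3,2,5,6) — 2.
Econ=period 2: (7,4,1,3,5,6) (7,4,3,1,5,6) — 2.
Econ=period 3: (7,4,1,2,5,6) (7,4,2,1,5,6) — 2.
Summing: 2 + 2 + 2 = 6.

6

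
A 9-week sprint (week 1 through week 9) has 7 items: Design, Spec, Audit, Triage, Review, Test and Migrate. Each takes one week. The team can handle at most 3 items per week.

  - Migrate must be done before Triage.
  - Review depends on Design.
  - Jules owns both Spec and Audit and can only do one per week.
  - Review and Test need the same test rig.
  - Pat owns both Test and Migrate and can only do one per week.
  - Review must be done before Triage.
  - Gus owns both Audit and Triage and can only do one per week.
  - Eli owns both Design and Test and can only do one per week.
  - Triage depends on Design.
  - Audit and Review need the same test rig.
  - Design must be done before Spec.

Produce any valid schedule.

Review in week 2; Spec in week 2; Test in week 3; Design in week 1; Triage in week 3; Audit in week 1; Migrate in week 1

Checking: Design(week 1) before Triage(week 3); Design(week 1) before Spec(week 2); Design(week 1) before Review(week 2); Review(week 2) before Triage(week 3); Migrate(week 1) before Triage(week 3); Audit(week 1) != Review(week 2); Audit(week 1) != Triage(week 3); Review(week 2) != Test(week 3); Design(week 1) != Test(week 3); Test(week 3) != Migrate(week 1); Spec(week 2) != Audit(week 1); max 3 per week (cap 3).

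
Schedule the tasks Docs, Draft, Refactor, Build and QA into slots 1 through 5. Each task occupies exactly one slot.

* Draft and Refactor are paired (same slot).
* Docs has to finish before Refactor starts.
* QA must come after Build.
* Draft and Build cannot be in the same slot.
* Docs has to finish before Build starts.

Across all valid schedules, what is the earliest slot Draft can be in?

2

Draft must be in the same slot as Refactor, which can't be before 2, so Draft is at least 2.
Draft at 2 is achievable: Docs -> 1; Draft -> 2; Build -> 3; QA -> 4; Refactor -> 2.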